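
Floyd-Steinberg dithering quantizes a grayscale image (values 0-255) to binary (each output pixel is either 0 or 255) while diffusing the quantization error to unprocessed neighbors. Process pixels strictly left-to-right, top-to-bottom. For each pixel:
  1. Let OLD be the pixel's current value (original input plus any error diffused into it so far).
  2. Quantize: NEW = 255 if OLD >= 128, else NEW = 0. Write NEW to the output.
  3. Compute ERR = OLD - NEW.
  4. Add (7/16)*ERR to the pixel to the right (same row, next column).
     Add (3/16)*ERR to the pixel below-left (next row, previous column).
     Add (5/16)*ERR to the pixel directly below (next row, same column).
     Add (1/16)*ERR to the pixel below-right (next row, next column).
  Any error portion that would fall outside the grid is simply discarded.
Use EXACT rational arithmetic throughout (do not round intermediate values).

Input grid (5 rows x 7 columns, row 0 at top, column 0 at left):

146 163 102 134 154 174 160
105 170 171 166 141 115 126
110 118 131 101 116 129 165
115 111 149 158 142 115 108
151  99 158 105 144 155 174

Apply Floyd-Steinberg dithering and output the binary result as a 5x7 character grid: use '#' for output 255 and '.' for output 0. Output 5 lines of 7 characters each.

(0,0): OLD=146 → NEW=255, ERR=-109
(0,1): OLD=1845/16 → NEW=0, ERR=1845/16
(0,2): OLD=39027/256 → NEW=255, ERR=-26253/256
(0,3): OLD=365093/4096 → NEW=0, ERR=365093/4096
(0,4): OLD=12648195/65536 → NEW=255, ERR=-4063485/65536
(0,5): OLD=154007829/1048576 → NEW=255, ERR=-113379051/1048576
(0,6): OLD=1890701203/16777216 → NEW=0, ERR=1890701203/16777216
(1,0): OLD=23695/256 → NEW=0, ERR=23695/256
(1,1): OLD=451561/2048 → NEW=255, ERR=-70679/2048
(1,2): OLD=9684509/65536 → NEW=255, ERR=-7027171/65536
(1,3): OLD=33792409/262144 → NEW=255, ERR=-33054311/262144
(1,4): OLD=868314603/16777216 → NEW=0, ERR=868314603/16777216
(1,5): OLD=16254903515/134217728 → NEW=0, ERR=16254903515/134217728
(1,6): OLD=445482793845/2147483648 → NEW=255, ERR=-102125536395/2147483648
(2,0): OLD=4340243/32768 → NEW=255, ERR=-4015597/32768
(2,1): OLD=41189377/1048576 → NEW=0, ERR=41189377/1048576
(2,2): OLD=1491127875/16777216 → NEW=0, ERR=1491127875/16777216
(2,3): OLD=13889242347/134217728 → NEW=0, ERR=13889242347/134217728
(2,4): OLD=206453143515/1073741824 → NEW=255, ERR=-67351021605/1073741824
(2,5): OLD=4594651888201/34359738368 → NEW=255, ERR=-4167081395639/34359738368
(2,6): OLD=57531351910287/549755813888 → NEW=0, ERR=57531351910287/549755813888
(3,0): OLD=1410452451/16777216 → NEW=0, ERR=1410452451/16777216
(3,1): OLD=22691025447/134217728 → NEW=255, ERR=-11534495193/134217728
(3,2): OLD=172909339749/1073741824 → NEW=255, ERR=-100894825371/1073741824
(3,3): OLD=614276091635/4294967296 → NEW=255, ERR=-480940568845/4294967296
(3,4): OLD=31410892113891/549755813888 → NEW=0, ERR=31410892113891/549755813888
(3,5): OLD=518085381684569/4398046511104 → NEW=0, ERR=518085381684569/4398046511104
(3,6): OLD=12994289700749383/70368744177664 → NEW=255, ERR=-4949740064554937/70368744177664
(4,0): OLD=346084643309/2147483648 → NEW=255, ERR=-201523686931/2147483648
(4,1): OLD=643357635977/34359738368 → NEW=0, ERR=643357635977/34359738368
(4,2): OLD=60726345565095/549755813888 → NEW=0, ERR=60726345565095/549755813888
(4,3): OLD=541723373989213/4398046511104 → NEW=0, ERR=541723373989213/4398046511104
(4,4): OLD=8121685733310087/35184372088832 → NEW=255, ERR=-850329149342073/35184372088832
(4,5): OLD=193228082001496455/1125899906842624 → NEW=255, ERR=-93876394243372665/1125899906842624
(4,6): OLD=2214021233493111265/18014398509481984 → NEW=0, ERR=2214021233493111265/18014398509481984
Row 0: #.#.##.
Row 1: .###..#
Row 2: #...##.
Row 3: .###..#
Row 4: #...##.

Answer: #.#.##.
.###..#
#...##.
.###..#
#...##.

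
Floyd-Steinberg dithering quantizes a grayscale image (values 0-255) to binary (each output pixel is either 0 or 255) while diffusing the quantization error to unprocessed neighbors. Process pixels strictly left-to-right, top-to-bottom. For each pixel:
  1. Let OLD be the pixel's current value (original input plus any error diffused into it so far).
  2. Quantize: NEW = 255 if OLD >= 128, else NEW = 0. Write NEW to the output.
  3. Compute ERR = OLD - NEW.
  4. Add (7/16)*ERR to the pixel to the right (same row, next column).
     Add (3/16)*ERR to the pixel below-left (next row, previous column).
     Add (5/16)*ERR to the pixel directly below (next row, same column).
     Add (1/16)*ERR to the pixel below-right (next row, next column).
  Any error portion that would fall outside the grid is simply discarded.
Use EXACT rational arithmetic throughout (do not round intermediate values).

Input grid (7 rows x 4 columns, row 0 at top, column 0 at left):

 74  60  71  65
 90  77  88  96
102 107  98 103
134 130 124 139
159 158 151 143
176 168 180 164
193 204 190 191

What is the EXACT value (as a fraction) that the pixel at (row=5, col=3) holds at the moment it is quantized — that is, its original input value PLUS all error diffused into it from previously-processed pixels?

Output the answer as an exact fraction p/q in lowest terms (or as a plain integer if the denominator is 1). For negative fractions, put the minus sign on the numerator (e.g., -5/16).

(0,0): OLD=74 → NEW=0, ERR=74
(0,1): OLD=739/8 → NEW=0, ERR=739/8
(0,2): OLD=14261/128 → NEW=0, ERR=14261/128
(0,3): OLD=232947/2048 → NEW=0, ERR=232947/2048
(1,0): OLD=16697/128 → NEW=255, ERR=-15943/128
(1,1): OLD=78735/1024 → NEW=0, ERR=78735/1024
(1,2): OLD=6014779/32768 → NEW=255, ERR=-2341061/32768
(1,3): OLD=56230797/524288 → NEW=0, ERR=56230797/524288
(2,0): OLD=1269653/16384 → NEW=0, ERR=1269653/16384
(2,1): OLD=75366967/524288 → NEW=255, ERR=-58326473/524288
(2,2): OLD=54439763/1048576 → NEW=0, ERR=54439763/1048576
(2,3): OLD=2596525607/16777216 → NEW=255, ERR=-1681664473/16777216
(3,0): OLD=1152238533/8388608 → NEW=255, ERR=-986856507/8388608
(3,1): OLD=7830807899/134217728 → NEW=0, ERR=7830807899/134217728
(3,2): OLD=300653551525/2147483648 → NEW=255, ERR=-246954778715/2147483648
(3,3): OLD=2082547554051/34359738368 → NEW=0, ERR=2082547554051/34359738368
(4,0): OLD=285993803169/2147483648 → NEW=255, ERR=-261614527071/2147483648
(4,1): OLD=1615251001315/17179869184 → NEW=0, ERR=1615251001315/17179869184
(4,2): OLD=94122589102595/549755813888 → NEW=255, ERR=-46065143438845/549755813888
(4,3): OLD=1038768679076869/8796093022208 → NEW=0, ERR=1038768679076869/8796093022208
(5,0): OLD=42759683543249/274877906944 → NEW=255, ERR=-27334182727471/274877906944
(5,1): OLD=1148336480510039/8796093022208 → NEW=255, ERR=-1094667240153001/8796093022208
(5,2): OLD=560255634302635/4398046511104 → NEW=0, ERR=560255634302635/4398046511104
(5,3): OLD=35381328070873507/140737488355328 → NEW=255, ERR=-506731459735133/140737488355328
Target (5,3): original=164, with diffused error = 35381328070873507/140737488355328

Answer: 35381328070873507/140737488355328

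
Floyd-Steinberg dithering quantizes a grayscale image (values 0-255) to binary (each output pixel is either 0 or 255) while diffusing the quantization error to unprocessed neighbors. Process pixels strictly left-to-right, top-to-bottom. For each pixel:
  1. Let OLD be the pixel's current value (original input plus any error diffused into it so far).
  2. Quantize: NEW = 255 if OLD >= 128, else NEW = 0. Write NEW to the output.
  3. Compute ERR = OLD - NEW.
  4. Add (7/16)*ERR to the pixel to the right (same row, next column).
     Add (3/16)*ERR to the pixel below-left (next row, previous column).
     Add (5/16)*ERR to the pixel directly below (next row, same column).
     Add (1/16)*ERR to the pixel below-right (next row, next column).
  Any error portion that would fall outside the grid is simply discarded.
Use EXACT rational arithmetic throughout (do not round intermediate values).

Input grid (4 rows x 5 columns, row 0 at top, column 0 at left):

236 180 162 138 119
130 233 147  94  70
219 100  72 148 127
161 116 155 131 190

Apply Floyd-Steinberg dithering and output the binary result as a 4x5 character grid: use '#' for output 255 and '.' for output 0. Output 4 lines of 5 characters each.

(0,0): OLD=236 → NEW=255, ERR=-19
(0,1): OLD=2747/16 → NEW=255, ERR=-1333/16
(0,2): OLD=32141/256 → NEW=0, ERR=32141/256
(0,3): OLD=790235/4096 → NEW=255, ERR=-254245/4096
(0,4): OLD=6019069/65536 → NEW=0, ERR=6019069/65536
(1,0): OLD=27761/256 → NEW=0, ERR=27761/256
(1,1): OLD=566807/2048 → NEW=255, ERR=44567/2048
(1,2): OLD=11725027/65536 → NEW=255, ERR=-4986653/65536
(1,3): OLD=17401319/262144 → NEW=0, ERR=17401319/262144
(1,4): OLD=519520213/4194304 → NEW=0, ERR=519520213/4194304
(2,0): OLD=8420333/32768 → NEW=255, ERR=64493/32768
(2,1): OLD=105038079/1048576 → NEW=0, ERR=105038079/1048576
(2,2): OLD=1775927997/16777216 → NEW=0, ERR=1775927997/16777216
(2,3): OLD=62686024935/268435456 → NEW=255, ERR=-5765016345/268435456
(2,4): OLD=689171150993/4294967296 → NEW=255, ERR=-406045509487/4294967296
(3,0): OLD=3026564893/16777216 → NEW=255, ERR=-1251625187/16777216
(3,1): OLD=18070493657/134217728 → NEW=255, ERR=-16155026983/134217728
(3,2): OLD=591218492067/4294967296 → NEW=255, ERR=-503998168413/4294967296
(3,3): OLD=531195500587/8589934592 → NEW=0, ERR=531195500587/8589934592
(3,4): OLD=25586834045879/137438953472 → NEW=255, ERR=-9460099089481/137438953472
Row 0: ##.#.
Row 1: .##..
Row 2: #..##
Row 3: ###.#

Answer: ##.#.
.##..
#..##
###.#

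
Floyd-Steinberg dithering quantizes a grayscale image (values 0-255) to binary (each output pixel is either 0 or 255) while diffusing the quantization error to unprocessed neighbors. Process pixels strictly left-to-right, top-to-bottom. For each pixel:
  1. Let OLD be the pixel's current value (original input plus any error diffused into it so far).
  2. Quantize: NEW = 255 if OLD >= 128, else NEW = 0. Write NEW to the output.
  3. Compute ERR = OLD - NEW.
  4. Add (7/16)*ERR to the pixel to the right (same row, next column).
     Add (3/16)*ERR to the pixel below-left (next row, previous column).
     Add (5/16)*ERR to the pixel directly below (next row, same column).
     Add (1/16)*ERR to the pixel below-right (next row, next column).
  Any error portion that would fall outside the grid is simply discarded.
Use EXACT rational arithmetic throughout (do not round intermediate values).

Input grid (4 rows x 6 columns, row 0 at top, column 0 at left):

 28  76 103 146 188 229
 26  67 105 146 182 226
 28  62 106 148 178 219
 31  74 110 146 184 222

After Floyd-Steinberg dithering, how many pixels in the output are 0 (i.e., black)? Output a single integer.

Answer: 12

Derivation:
(0,0): OLD=28 → NEW=0, ERR=28
(0,1): OLD=353/4 → NEW=0, ERR=353/4
(0,2): OLD=9063/64 → NEW=255, ERR=-7257/64
(0,3): OLD=98705/1024 → NEW=0, ERR=98705/1024
(0,4): OLD=3771127/16384 → NEW=255, ERR=-406793/16384
(0,5): OLD=57183425/262144 → NEW=255, ERR=-9663295/262144
(1,0): OLD=3283/64 → NEW=0, ERR=3283/64
(1,1): OLD=49925/512 → NEW=0, ERR=49925/512
(1,2): OLD=2225193/16384 → NEW=255, ERR=-1952727/16384
(1,3): OLD=7355541/65536 → NEW=0, ERR=7355541/65536
(1,4): OLD=933053631/4194304 → NEW=255, ERR=-136493889/4194304
(1,5): OLD=13333943433/67108864 → NEW=255, ERR=-3778816887/67108864
(2,0): OLD=510471/8192 → NEW=0, ERR=510471/8192
(2,1): OLD=26369789/262144 → NEW=0, ERR=26369789/262144
(2,2): OLD=586794679/4194304 → NEW=255, ERR=-482752841/4194304
(2,3): OLD=3998617663/33554432 → NEW=0, ERR=3998617663/33554432
(2,4): OLD=232382804157/1073741824 → NEW=255, ERR=-41421360963/1073741824
(2,5): OLD=3135194038011/17179869184 → NEW=255, ERR=-1245672603909/17179869184
(3,0): OLD=290808151/4194304 → NEW=0, ERR=290808151/4194304
(3,1): OLD=3962199371/33554432 → NEW=0, ERR=3962199371/33554432
(3,2): OLD=41426134129/268435456 → NEW=255, ERR=-27024907151/268435456
(3,3): OLD=2143493516531/17179869184 → NEW=0, ERR=2143493516531/17179869184
(3,4): OLD=30289277524051/137438953472 → NEW=255, ERR=-4757655611309/137438953472
(3,5): OLD=399750735093757/2199023255552 → NEW=255, ERR=-161000195072003/2199023255552
Output grid:
  Row 0: ..#.##  (3 black, running=3)
  Row 1: ..#.##  (3 black, running=6)
  Row 2: ..#.##  (3 black, running=9)
  Row 3: ..#.##  (3 black, running=12)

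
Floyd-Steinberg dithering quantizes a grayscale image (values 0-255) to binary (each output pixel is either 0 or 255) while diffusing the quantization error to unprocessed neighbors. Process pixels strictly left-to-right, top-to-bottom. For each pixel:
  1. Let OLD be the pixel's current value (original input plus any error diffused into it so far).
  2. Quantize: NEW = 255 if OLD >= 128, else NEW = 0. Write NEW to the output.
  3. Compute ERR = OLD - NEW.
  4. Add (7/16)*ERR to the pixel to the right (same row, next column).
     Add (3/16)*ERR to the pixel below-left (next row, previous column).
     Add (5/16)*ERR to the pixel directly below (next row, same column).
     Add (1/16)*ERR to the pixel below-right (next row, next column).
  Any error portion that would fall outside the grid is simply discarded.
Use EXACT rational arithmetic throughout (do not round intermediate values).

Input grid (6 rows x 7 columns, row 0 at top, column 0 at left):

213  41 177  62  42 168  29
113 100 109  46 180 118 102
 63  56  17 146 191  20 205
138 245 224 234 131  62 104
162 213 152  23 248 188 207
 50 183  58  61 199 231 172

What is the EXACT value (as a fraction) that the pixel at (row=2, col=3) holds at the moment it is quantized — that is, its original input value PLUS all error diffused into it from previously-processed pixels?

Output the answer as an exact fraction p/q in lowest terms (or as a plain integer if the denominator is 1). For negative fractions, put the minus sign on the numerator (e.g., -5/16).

Answer: 13271212907/67108864

Derivation:
(0,0): OLD=213 → NEW=255, ERR=-42
(0,1): OLD=181/8 → NEW=0, ERR=181/8
(0,2): OLD=23923/128 → NEW=255, ERR=-8717/128
(0,3): OLD=65957/2048 → NEW=0, ERR=65957/2048
(0,4): OLD=1837955/32768 → NEW=0, ERR=1837955/32768
(0,5): OLD=100946069/524288 → NEW=255, ERR=-32747371/524288
(0,6): OLD=14038035/8388608 → NEW=0, ERR=14038035/8388608
(1,0): OLD=13327/128 → NEW=0, ERR=13327/128
(1,1): OLD=140521/1024 → NEW=255, ERR=-120599/1024
(1,2): OLD=1430173/32768 → NEW=0, ERR=1430173/32768
(1,3): OLD=10671833/131072 → NEW=0, ERR=10671833/131072
(1,4): OLD=1874440043/8388608 → NEW=255, ERR=-264654997/8388608
(1,5): OLD=5938973915/67108864 → NEW=0, ERR=5938973915/67108864
(1,6): OLD=147464341365/1073741824 → NEW=255, ERR=-126339823755/1073741824
(2,0): OLD=1203475/16384 → NEW=0, ERR=1203475/16384
(2,1): OLD=34615169/524288 → NEW=0, ERR=34615169/524288
(2,2): OLD=565641667/8388608 → NEW=0, ERR=565641667/8388608
(2,3): OLD=13271212907/67108864 → NEW=255, ERR=-3841547413/67108864
Target (2,3): original=146, with diffused error = 13271212907/67108864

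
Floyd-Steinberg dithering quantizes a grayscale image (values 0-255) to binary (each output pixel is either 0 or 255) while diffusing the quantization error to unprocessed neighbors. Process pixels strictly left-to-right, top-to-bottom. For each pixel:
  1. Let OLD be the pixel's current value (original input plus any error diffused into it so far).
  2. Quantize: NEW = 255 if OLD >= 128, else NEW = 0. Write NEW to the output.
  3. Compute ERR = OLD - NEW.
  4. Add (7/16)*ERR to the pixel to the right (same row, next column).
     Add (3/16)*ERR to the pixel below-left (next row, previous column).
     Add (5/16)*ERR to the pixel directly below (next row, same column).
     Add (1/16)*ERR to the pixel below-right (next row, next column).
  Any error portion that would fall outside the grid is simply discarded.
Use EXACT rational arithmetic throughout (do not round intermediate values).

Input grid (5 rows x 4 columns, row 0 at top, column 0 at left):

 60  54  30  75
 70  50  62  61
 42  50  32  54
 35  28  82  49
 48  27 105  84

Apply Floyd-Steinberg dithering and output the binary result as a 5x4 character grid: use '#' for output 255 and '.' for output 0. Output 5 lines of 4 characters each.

(0,0): OLD=60 → NEW=0, ERR=60
(0,1): OLD=321/4 → NEW=0, ERR=321/4
(0,2): OLD=4167/64 → NEW=0, ERR=4167/64
(0,3): OLD=105969/1024 → NEW=0, ERR=105969/1024
(1,0): OLD=6643/64 → NEW=0, ERR=6643/64
(1,1): OLD=69861/512 → NEW=255, ERR=-60699/512
(1,2): OLD=899465/16384 → NEW=0, ERR=899465/16384
(1,3): OLD=31831311/262144 → NEW=0, ERR=31831311/262144
(2,0): OLD=427687/8192 → NEW=0, ERR=427687/8192
(2,1): OLD=13781981/262144 → NEW=0, ERR=13781981/262144
(2,2): OLD=45883105/524288 → NEW=0, ERR=45883105/524288
(2,3): OLD=1121262557/8388608 → NEW=255, ERR=-1017832483/8388608
(3,0): OLD=256576503/4194304 → NEW=0, ERR=256576503/4194304
(3,1): OLD=6097812457/67108864 → NEW=0, ERR=6097812457/67108864
(3,2): OLD=139196911511/1073741824 → NEW=255, ERR=-134607253609/1073741824
(3,3): OLD=-657881375327/17179869184 → NEW=0, ERR=-657881375327/17179869184
(4,0): OLD=90359165163/1073741824 → NEW=0, ERR=90359165163/1073741824
(4,1): OLD=623028722305/8589934592 → NEW=0, ERR=623028722305/8589934592
(4,2): OLD=26403397915681/274877906944 → NEW=0, ERR=26403397915681/274877906944
(4,3): OLD=467169725392439/4398046511104 → NEW=0, ERR=467169725392439/4398046511104
Row 0: ....
Row 1: .#..
Row 2: ...#
Row 3: ..#.
Row 4: ....

Answer: ....
.#..
...#
..#.
....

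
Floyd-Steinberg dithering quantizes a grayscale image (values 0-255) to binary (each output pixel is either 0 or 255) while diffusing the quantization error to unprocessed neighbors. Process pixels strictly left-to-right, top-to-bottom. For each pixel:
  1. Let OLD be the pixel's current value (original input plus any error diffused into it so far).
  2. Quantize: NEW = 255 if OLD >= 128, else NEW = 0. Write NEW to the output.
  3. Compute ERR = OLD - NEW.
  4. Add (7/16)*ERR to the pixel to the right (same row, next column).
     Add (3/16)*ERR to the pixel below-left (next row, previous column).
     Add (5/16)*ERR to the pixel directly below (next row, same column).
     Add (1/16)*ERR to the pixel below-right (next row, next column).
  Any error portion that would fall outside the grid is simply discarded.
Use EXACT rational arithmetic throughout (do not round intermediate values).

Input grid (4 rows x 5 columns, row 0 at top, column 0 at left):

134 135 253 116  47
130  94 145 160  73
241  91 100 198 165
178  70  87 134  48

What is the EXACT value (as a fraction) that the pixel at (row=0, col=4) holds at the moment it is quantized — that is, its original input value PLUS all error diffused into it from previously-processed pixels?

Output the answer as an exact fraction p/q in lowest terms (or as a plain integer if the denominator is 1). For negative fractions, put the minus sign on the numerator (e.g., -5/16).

Answer: -479945/65536

Derivation:
(0,0): OLD=134 → NEW=255, ERR=-121
(0,1): OLD=1313/16 → NEW=0, ERR=1313/16
(0,2): OLD=73959/256 → NEW=255, ERR=8679/256
(0,3): OLD=535889/4096 → NEW=255, ERR=-508591/4096
(0,4): OLD=-479945/65536 → NEW=0, ERR=-479945/65536
Target (0,4): original=47, with diffused error = -479945/65536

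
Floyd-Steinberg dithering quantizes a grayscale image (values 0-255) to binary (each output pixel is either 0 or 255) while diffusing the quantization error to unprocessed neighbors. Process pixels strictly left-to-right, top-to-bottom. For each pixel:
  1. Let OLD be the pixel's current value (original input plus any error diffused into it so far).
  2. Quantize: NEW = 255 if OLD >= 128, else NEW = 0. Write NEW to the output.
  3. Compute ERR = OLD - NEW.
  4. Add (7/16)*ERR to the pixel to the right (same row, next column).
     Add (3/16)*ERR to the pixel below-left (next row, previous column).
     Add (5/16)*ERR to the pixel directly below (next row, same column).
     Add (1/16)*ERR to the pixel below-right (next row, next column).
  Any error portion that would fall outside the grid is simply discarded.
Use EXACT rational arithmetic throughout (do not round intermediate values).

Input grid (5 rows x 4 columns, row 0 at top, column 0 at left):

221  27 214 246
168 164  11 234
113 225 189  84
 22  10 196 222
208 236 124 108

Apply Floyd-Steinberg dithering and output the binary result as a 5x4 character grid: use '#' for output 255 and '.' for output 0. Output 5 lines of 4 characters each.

Answer: #.##
#..#
.##.
..##
##.#

Derivation:
(0,0): OLD=221 → NEW=255, ERR=-34
(0,1): OLD=97/8 → NEW=0, ERR=97/8
(0,2): OLD=28071/128 → NEW=255, ERR=-4569/128
(0,3): OLD=471825/2048 → NEW=255, ERR=-50415/2048
(1,0): OLD=20435/128 → NEW=255, ERR=-12205/128
(1,1): OLD=120069/1024 → NEW=0, ERR=120069/1024
(1,2): OLD=1549481/32768 → NEW=0, ERR=1549481/32768
(1,3): OLD=128326895/524288 → NEW=255, ERR=-5366545/524288
(2,0): OLD=1723399/16384 → NEW=0, ERR=1723399/16384
(2,1): OLD=162827389/524288 → NEW=255, ERR=29133949/524288
(2,2): OLD=244839841/1048576 → NEW=255, ERR=-22547039/1048576
(2,3): OLD=1247374813/16777216 → NEW=0, ERR=1247374813/16777216
(3,0): OLD=547695063/8388608 → NEW=0, ERR=547695063/8388608
(3,1): OLD=7848009993/134217728 → NEW=0, ERR=7848009993/134217728
(3,2): OLD=498808046455/2147483648 → NEW=255, ERR=-48800283785/2147483648
(3,3): OLD=8038403475649/34359738368 → NEW=255, ERR=-723329808191/34359738368
(4,0): OLD=514036233803/2147483648 → NEW=255, ERR=-33572096437/2147483648
(4,1): OLD=4247771732001/17179869184 → NEW=255, ERR=-133094909919/17179869184
(4,2): OLD=62241470614081/549755813888 → NEW=0, ERR=62241470614081/549755813888
(4,3): OLD=1315309083392791/8796093022208 → NEW=255, ERR=-927694637270249/8796093022208
Row 0: #.##
Row 1: #..#
Row 2: .##.
Row 3: ..##
Row 4: ##.#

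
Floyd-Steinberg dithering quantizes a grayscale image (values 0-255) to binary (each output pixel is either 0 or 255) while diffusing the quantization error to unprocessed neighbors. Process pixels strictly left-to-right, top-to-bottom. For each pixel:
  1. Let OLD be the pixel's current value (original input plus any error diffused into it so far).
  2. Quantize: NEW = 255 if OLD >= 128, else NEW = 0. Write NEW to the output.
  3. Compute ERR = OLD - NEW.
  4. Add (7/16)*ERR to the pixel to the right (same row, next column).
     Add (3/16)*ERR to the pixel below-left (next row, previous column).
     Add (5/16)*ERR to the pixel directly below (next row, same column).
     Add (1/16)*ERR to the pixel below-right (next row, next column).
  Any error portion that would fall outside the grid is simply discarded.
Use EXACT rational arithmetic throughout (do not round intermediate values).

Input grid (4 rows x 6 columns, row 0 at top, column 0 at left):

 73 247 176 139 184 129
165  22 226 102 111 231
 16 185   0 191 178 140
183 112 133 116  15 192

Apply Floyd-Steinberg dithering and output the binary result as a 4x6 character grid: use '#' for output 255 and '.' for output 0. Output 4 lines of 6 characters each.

Answer: .##.#.
#.#.##
.#.##.
#..#.#

Derivation:
(0,0): OLD=73 → NEW=0, ERR=73
(0,1): OLD=4463/16 → NEW=255, ERR=383/16
(0,2): OLD=47737/256 → NEW=255, ERR=-17543/256
(0,3): OLD=446543/4096 → NEW=0, ERR=446543/4096
(0,4): OLD=15184425/65536 → NEW=255, ERR=-1527255/65536
(0,5): OLD=124575519/1048576 → NEW=0, ERR=124575519/1048576
(1,0): OLD=49229/256 → NEW=255, ERR=-16051/256
(1,1): OLD=-12773/2048 → NEW=0, ERR=-12773/2048
(1,2): OLD=14666551/65536 → NEW=255, ERR=-2045129/65536
(1,3): OLD=29822379/262144 → NEW=0, ERR=29822379/262144
(1,4): OLD=3063158753/16777216 → NEW=255, ERR=-1215031327/16777216
(1,5): OLD=63078435287/268435456 → NEW=255, ERR=-5372605993/268435456
(2,0): OLD=-156071/32768 → NEW=0, ERR=-156071/32768
(2,1): OLD=179513443/1048576 → NEW=255, ERR=-87873437/1048576
(2,2): OLD=-427395607/16777216 → NEW=0, ERR=-427395607/16777216
(2,3): OLD=26826958561/134217728 → NEW=255, ERR=-7398562079/134217728
(2,4): OLD=578142101539/4294967296 → NEW=255, ERR=-517074558941/4294967296
(2,5): OLD=5260348331301/68719476736 → NEW=0, ERR=5260348331301/68719476736
(3,0): OLD=2781638857/16777216 → NEW=255, ERR=-1496551223/16777216
(3,1): OLD=5598471189/134217728 → NEW=0, ERR=5598471189/134217728
(3,2): OLD=137132656527/1073741824 → NEW=0, ERR=137132656527/1073741824
(3,3): OLD=8966766799277/68719476736 → NEW=255, ERR=-8556699768403/68719476736
(3,4): OLD=-36388603734003/549755813888 → NEW=0, ERR=-36388603734003/549755813888
(3,5): OLD=1578358023833507/8796093022208 → NEW=255, ERR=-664645696829533/8796093022208
Row 0: .##.#.
Row 1: #.#.##
Row 2: .#.##.
Row 3: #..#.#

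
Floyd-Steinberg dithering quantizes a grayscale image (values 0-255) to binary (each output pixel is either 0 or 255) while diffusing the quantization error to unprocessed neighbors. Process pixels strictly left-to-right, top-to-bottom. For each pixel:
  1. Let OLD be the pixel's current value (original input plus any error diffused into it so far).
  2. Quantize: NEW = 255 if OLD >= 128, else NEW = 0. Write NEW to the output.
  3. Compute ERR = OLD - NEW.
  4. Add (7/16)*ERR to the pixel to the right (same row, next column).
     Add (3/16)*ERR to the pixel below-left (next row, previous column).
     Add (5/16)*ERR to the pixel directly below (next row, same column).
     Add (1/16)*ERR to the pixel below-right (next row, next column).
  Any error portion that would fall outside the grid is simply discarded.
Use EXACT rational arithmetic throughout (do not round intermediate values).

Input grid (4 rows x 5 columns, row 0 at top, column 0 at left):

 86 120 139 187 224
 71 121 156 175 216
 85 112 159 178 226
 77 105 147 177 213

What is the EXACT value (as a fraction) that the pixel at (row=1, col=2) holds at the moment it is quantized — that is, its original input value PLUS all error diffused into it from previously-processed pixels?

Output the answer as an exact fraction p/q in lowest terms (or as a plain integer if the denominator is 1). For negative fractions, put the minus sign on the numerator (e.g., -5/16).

Answer: 4219101/32768

Derivation:
(0,0): OLD=86 → NEW=0, ERR=86
(0,1): OLD=1261/8 → NEW=255, ERR=-779/8
(0,2): OLD=12339/128 → NEW=0, ERR=12339/128
(0,3): OLD=469349/2048 → NEW=255, ERR=-52891/2048
(0,4): OLD=6969795/32768 → NEW=255, ERR=-1386045/32768
(1,0): OLD=10191/128 → NEW=0, ERR=10191/128
(1,1): OLD=152425/1024 → NEW=255, ERR=-108695/1024
(1,2): OLD=4219101/32768 → NEW=255, ERR=-4136739/32768
Target (1,2): original=156, with diffused error = 4219101/32768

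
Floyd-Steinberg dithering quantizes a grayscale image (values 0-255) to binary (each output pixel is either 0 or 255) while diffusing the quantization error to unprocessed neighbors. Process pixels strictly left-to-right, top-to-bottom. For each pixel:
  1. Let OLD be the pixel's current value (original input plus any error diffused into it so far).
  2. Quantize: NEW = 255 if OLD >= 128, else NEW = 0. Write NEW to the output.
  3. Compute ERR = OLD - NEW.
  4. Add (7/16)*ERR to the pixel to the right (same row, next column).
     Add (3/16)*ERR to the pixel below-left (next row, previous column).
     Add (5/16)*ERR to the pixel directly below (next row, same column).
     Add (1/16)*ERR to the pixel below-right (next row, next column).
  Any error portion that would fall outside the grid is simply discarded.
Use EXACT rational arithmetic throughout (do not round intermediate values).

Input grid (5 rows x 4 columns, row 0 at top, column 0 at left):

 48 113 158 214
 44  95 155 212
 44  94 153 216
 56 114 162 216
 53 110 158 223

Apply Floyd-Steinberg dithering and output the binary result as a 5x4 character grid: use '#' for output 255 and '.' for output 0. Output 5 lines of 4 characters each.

Answer: .#.#
..##
.#.#
.#.#
..##

Derivation:
(0,0): OLD=48 → NEW=0, ERR=48
(0,1): OLD=134 → NEW=255, ERR=-121
(0,2): OLD=1681/16 → NEW=0, ERR=1681/16
(0,3): OLD=66551/256 → NEW=255, ERR=1271/256
(1,0): OLD=581/16 → NEW=0, ERR=581/16
(1,1): OLD=12259/128 → NEW=0, ERR=12259/128
(1,2): OLD=913823/4096 → NEW=255, ERR=-130657/4096
(1,3): OLD=13511049/65536 → NEW=255, ERR=-3200631/65536
(2,0): OLD=150129/2048 → NEW=0, ERR=150129/2048
(2,1): OLD=9980395/65536 → NEW=255, ERR=-6731285/65536
(2,2): OLD=12441911/131072 → NEW=0, ERR=12441911/131072
(2,3): OLD=503890875/2097152 → NEW=255, ERR=-30882885/2097152
(3,0): OLD=62547041/1048576 → NEW=0, ERR=62547041/1048576
(3,1): OLD=2187401023/16777216 → NEW=255, ERR=-2090789057/16777216
(3,2): OLD=34349445313/268435456 → NEW=0, ERR=34349445313/268435456
(3,3): OLD=1173875040455/4294967296 → NEW=255, ERR=78658379975/4294967296
(4,0): OLD=12958475277/268435456 → NEW=0, ERR=12958475277/268435456
(4,1): OLD=257476491687/2147483648 → NEW=0, ERR=257476491687/2147483648
(4,2): OLD=16911036974279/68719476736 → NEW=255, ERR=-612429593401/68719476736
(4,3): OLD=255990214238369/1099511627776 → NEW=255, ERR=-24385250844511/1099511627776
Row 0: .#.#
Row 1: ..##
Row 2: .#.#
Row 3: .#.#
Row 4: ..##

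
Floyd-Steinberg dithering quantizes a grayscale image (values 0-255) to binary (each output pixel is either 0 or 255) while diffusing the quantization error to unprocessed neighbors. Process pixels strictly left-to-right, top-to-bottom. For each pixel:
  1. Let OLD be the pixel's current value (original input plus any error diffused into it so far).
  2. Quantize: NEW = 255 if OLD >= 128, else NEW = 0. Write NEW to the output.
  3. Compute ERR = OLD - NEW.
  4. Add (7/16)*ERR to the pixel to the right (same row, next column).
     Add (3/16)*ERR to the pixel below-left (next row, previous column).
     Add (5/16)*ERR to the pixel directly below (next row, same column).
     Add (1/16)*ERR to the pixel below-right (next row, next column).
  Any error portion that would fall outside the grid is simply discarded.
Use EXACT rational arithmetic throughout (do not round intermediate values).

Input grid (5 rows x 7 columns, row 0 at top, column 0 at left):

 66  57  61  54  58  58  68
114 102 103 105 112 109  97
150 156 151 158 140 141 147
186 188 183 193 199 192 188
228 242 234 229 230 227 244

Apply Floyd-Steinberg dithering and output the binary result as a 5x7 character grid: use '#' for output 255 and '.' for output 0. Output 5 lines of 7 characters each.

(0,0): OLD=66 → NEW=0, ERR=66
(0,1): OLD=687/8 → NEW=0, ERR=687/8
(0,2): OLD=12617/128 → NEW=0, ERR=12617/128
(0,3): OLD=198911/2048 → NEW=0, ERR=198911/2048
(0,4): OLD=3292921/32768 → NEW=0, ERR=3292921/32768
(0,5): OLD=53459151/524288 → NEW=0, ERR=53459151/524288
(0,6): OLD=944639401/8388608 → NEW=0, ERR=944639401/8388608
(1,0): OLD=19293/128 → NEW=255, ERR=-13347/128
(1,1): OLD=108363/1024 → NEW=0, ERR=108363/1024
(1,2): OLD=6674151/32768 → NEW=255, ERR=-1681689/32768
(1,3): OLD=18075003/131072 → NEW=255, ERR=-15348357/131072
(1,4): OLD=984502449/8388608 → NEW=0, ERR=984502449/8388608
(1,5): OLD=14737443777/67108864 → NEW=255, ERR=-2375316543/67108864
(1,6): OLD=132154088495/1073741824 → NEW=0, ERR=132154088495/1073741824
(2,0): OLD=2248809/16384 → NEW=255, ERR=-1929111/16384
(2,1): OLD=63657555/524288 → NEW=0, ERR=63657555/524288
(2,2): OLD=1449049145/8388608 → NEW=255, ERR=-690045895/8388608
(2,3): OLD=6993800241/67108864 → NEW=0, ERR=6993800241/67108864
(2,4): OLD=111838123297/536870912 → NEW=255, ERR=-25063959263/536870912
(2,5): OLD=2403919380779/17179869184 → NEW=255, ERR=-1976947261141/17179869184
(2,6): OLD=36532667537373/274877906944 → NEW=255, ERR=-33561198733347/274877906944
(3,0): OLD=1442595993/8388608 → NEW=255, ERR=-696499047/8388608
(3,1): OLD=11196100709/67108864 → NEW=255, ERR=-5916659611/67108864
(3,2): OLD=78302934239/536870912 → NEW=255, ERR=-58599148321/536870912
(3,3): OLD=352015133145/2147483648 → NEW=255, ERR=-195593197095/2147483648
(3,4): OLD=35596822040729/274877906944 → NEW=255, ERR=-34497044229991/274877906944
(3,5): OLD=165636748144027/2199023255552 → NEW=0, ERR=165636748144027/2199023255552
(3,6): OLD=6178621990948677/35184372088832 → NEW=255, ERR=-2793392891703483/35184372088832
(4,0): OLD=199203195159/1073741824 → NEW=255, ERR=-74600969961/1073741824
(4,1): OLD=2721242015979/17179869184 → NEW=255, ERR=-1659624625941/17179869184
(4,2): OLD=37119292521253/274877906944 → NEW=255, ERR=-32974573749467/274877906944
(4,3): OLD=258828546012711/2199023255552 → NEW=0, ERR=258828546012711/2199023255552
(4,4): OLD=4410473221963749/17592186044416 → NEW=255, ERR=-75534219362331/17592186044416
(4,5): OLD=127187299870538053/562949953421312 → NEW=255, ERR=-16364938251896507/562949953421312
(4,6): OLD=1902133626582118771/9007199254740992 → NEW=255, ERR=-394702183376834189/9007199254740992
Row 0: .......
Row 1: #.##.#.
Row 2: #.#.###
Row 3: #####.#
Row 4: ###.###

Answer: .......
#.##.#.
#.#.###
#####.#
###.###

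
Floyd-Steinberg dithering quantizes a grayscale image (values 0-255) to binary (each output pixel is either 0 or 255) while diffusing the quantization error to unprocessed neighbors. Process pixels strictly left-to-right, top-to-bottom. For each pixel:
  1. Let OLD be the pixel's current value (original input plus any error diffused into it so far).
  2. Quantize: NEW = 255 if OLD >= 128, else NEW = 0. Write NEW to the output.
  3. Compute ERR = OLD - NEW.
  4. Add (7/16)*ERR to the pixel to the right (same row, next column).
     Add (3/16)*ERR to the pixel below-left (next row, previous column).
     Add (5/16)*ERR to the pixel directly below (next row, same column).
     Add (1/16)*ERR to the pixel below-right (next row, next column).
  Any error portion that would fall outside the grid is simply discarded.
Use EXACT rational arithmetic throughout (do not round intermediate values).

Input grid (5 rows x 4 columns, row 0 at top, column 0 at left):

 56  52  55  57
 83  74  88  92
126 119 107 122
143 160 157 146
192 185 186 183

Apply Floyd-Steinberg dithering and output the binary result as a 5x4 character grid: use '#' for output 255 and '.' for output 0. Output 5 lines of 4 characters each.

Answer: ....
.#.#
#.#.
.#.#
####

Derivation:
(0,0): OLD=56 → NEW=0, ERR=56
(0,1): OLD=153/2 → NEW=0, ERR=153/2
(0,2): OLD=2831/32 → NEW=0, ERR=2831/32
(0,3): OLD=49001/512 → NEW=0, ERR=49001/512
(1,0): OLD=3675/32 → NEW=0, ERR=3675/32
(1,1): OLD=43069/256 → NEW=255, ERR=-22211/256
(1,2): OLD=822593/8192 → NEW=0, ERR=822593/8192
(1,3): OLD=22461591/131072 → NEW=255, ERR=-10961769/131072
(2,0): OLD=596463/4096 → NEW=255, ERR=-448017/4096
(2,1): OLD=9180149/131072 → NEW=0, ERR=9180149/131072
(2,2): OLD=38775801/262144 → NEW=255, ERR=-28070919/262144
(2,3): OLD=231913941/4194304 → NEW=0, ERR=231913941/4194304
(3,0): OLD=255750463/2097152 → NEW=0, ERR=255750463/2097152
(3,1): OLD=6990287521/33554432 → NEW=255, ERR=-1566092639/33554432
(3,2): OLD=63276749279/536870912 → NEW=0, ERR=63276749279/536870912
(3,3): OLD=1788003375513/8589934592 → NEW=255, ERR=-402429945447/8589934592
(4,0): OLD=118840974227/536870912 → NEW=255, ERR=-18061108333/536870912
(4,1): OLD=796362548217/4294967296 → NEW=255, ERR=-298854112263/4294967296
(4,2): OLD=24833618164505/137438953472 → NEW=255, ERR=-10213314970855/137438953472
(4,3): OLD=314932503149695/2199023255552 → NEW=255, ERR=-245818427016065/2199023255552
Row 0: ....
Row 1: .#.#
Row 2: #.#.
Row 3: .#.#
Row 4: ####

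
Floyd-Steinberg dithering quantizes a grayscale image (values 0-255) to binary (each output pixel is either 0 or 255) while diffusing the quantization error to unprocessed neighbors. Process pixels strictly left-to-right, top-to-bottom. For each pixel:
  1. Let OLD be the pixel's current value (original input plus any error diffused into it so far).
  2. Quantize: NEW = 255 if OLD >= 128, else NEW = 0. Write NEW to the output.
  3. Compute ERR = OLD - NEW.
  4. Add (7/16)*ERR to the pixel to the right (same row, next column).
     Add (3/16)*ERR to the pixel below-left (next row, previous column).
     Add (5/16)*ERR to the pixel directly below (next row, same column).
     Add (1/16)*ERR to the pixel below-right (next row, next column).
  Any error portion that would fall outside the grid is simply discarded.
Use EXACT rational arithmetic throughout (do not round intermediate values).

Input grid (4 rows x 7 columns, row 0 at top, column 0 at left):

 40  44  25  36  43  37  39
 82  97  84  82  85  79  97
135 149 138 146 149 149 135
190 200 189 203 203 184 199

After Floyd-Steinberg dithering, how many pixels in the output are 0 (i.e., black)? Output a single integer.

(0,0): OLD=40 → NEW=0, ERR=40
(0,1): OLD=123/2 → NEW=0, ERR=123/2
(0,2): OLD=1661/32 → NEW=0, ERR=1661/32
(0,3): OLD=30059/512 → NEW=0, ERR=30059/512
(0,4): OLD=562669/8192 → NEW=0, ERR=562669/8192
(0,5): OLD=8788347/131072 → NEW=0, ERR=8788347/131072
(0,6): OLD=143307357/2097152 → NEW=0, ERR=143307357/2097152
(1,0): OLD=3393/32 → NEW=0, ERR=3393/32
(1,1): OLD=44759/256 → NEW=255, ERR=-20521/256
(1,2): OLD=655379/8192 → NEW=0, ERR=655379/8192
(1,3): OLD=4963375/32768 → NEW=255, ERR=-3392465/32768
(1,4): OLD=162342565/2097152 → NEW=0, ERR=162342565/2097152
(1,5): OLD=2532115589/16777216 → NEW=255, ERR=-1746074491/16777216
(1,6): OLD=20672920491/268435456 → NEW=0, ERR=20672920491/268435456
(2,0): OLD=627117/4096 → NEW=255, ERR=-417363/4096
(2,1): OLD=13238031/131072 → NEW=0, ERR=13238031/131072
(2,2): OLD=383287181/2097152 → NEW=255, ERR=-151486579/2097152
(2,3): OLD=1703878469/16777216 → NEW=0, ERR=1703878469/16777216
(2,4): OLD=25721284637/134217728 → NEW=255, ERR=-8504236003/134217728
(2,5): OLD=464003473575/4294967296 → NEW=0, ERR=464003473575/4294967296
(2,6): OLD=13731992243969/68719476736 → NEW=255, ERR=-3791474323711/68719476736
(3,0): OLD=371394893/2097152 → NEW=255, ERR=-163378867/2097152
(3,1): OLD=2979063609/16777216 → NEW=255, ERR=-1299126471/16777216
(3,2): OLD=21193528051/134217728 → NEW=255, ERR=-13031992589/134217728
(3,3): OLD=94415630529/536870912 → NEW=255, ERR=-42486452031/536870912
(3,4): OLD=12038338011981/68719476736 → NEW=255, ERR=-5485128555699/68719476736
(3,5): OLD=92652962851111/549755813888 → NEW=255, ERR=-47534769690329/549755813888
(3,6): OLD=1325412595256249/8796093022208 → NEW=255, ERR=-917591125406791/8796093022208
Output grid:
  Row 0: .......  (7 black, running=7)
  Row 1: .#.#.#.  (4 black, running=11)
  Row 2: #.#.#.#  (3 black, running=14)
  Row 3: #######  (0 black, running=14)

Answer: 14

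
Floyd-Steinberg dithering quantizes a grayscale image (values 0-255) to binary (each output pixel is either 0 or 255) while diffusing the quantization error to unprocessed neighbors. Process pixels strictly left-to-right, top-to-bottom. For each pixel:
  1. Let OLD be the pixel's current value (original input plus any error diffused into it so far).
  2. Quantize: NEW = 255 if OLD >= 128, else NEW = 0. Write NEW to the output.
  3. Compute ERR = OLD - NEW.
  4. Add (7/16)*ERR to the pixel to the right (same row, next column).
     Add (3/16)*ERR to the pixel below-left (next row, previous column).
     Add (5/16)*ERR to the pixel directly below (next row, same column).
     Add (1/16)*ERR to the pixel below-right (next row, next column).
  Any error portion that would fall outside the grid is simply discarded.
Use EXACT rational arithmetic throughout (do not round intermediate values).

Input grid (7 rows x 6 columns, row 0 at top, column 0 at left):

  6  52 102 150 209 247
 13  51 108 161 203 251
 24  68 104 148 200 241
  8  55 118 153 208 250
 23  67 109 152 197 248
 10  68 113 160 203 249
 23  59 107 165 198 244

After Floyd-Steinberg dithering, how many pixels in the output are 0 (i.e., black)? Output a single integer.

(0,0): OLD=6 → NEW=0, ERR=6
(0,1): OLD=437/8 → NEW=0, ERR=437/8
(0,2): OLD=16115/128 → NEW=0, ERR=16115/128
(0,3): OLD=420005/2048 → NEW=255, ERR=-102235/2048
(0,4): OLD=6132867/32768 → NEW=255, ERR=-2222973/32768
(0,5): OLD=113938325/524288 → NEW=255, ERR=-19755115/524288
(1,0): OLD=3215/128 → NEW=0, ERR=3215/128
(1,1): OLD=105513/1024 → NEW=0, ERR=105513/1024
(1,2): OLD=6110493/32768 → NEW=255, ERR=-2245347/32768
(1,3): OLD=14492665/131072 → NEW=0, ERR=14492665/131072
(1,4): OLD=1845406699/8388608 → NEW=255, ERR=-293688341/8388608
(1,5): OLD=29483341053/134217728 → NEW=255, ERR=-4742179587/134217728
(2,0): OLD=838355/16384 → NEW=0, ERR=838355/16384
(2,1): OLD=58357633/524288 → NEW=0, ERR=58357633/524288
(2,2): OLD=1329225539/8388608 → NEW=255, ERR=-809869501/8388608
(2,3): OLD=8688458091/67108864 → NEW=255, ERR=-8424302229/67108864
(2,4): OLD=288675381313/2147483648 → NEW=255, ERR=-258932948927/2147483648
(2,5): OLD=6013607721943/34359738368 → NEW=255, ERR=-2748125561897/34359738368
(3,0): OLD=376318563/8388608 → NEW=0, ERR=376318563/8388608
(3,1): OLD=6342222439/67108864 → NEW=0, ERR=6342222439/67108864
(3,2): OLD=60449591301/536870912 → NEW=0, ERR=60449591301/536870912
(3,3): OLD=4617614731055/34359738368 → NEW=255, ERR=-4144118552785/34359738368
(3,4): OLD=26034062039055/274877906944 → NEW=0, ERR=26034062039055/274877906944
(3,5): OLD=1138681622110849/4398046511104 → NEW=255, ERR=17179761779329/4398046511104
(4,0): OLD=58775471789/1073741824 → NEW=0, ERR=58775471789/1073741824
(4,1): OLD=2480723656841/17179869184 → NEW=255, ERR=-1900142985079/17179869184
(4,2): OLD=43480113369419/549755813888 → NEW=0, ERR=43480113369419/549755813888
(4,3): OLD=1527942202465303/8796093022208 → NEW=255, ERR=-715061518197737/8796093022208
(4,4): OLD=25927488726027271/140737488355328 → NEW=255, ERR=-9960570804581369/140737488355328
(4,5): OLD=504800559810560721/2251799813685248 → NEW=255, ERR=-69408392679177519/2251799813685248
(5,0): OLD=1750387857323/274877906944 → NEW=0, ERR=1750387857323/274877906944
(5,1): OLD=479150259564251/8796093022208 → NEW=0, ERR=479150259564251/8796093022208
(5,2): OLD=9808869653850841/70368744177664 → NEW=255, ERR=-8135160111453479/70368744177664
(5,3): OLD=170440003782299171/2251799813685248 → NEW=0, ERR=170440003782299171/2251799813685248
(5,4): OLD=914849903782889619/4503599627370496 → NEW=255, ERR=-233568001196586861/4503599627370496
(5,5): OLD=15294542714529569039/72057594037927936 → NEW=255, ERR=-3080143765142054641/72057594037927936
(6,0): OLD=4954475068036977/140737488355328 → NEW=0, ERR=4954475068036977/140737488355328
(6,1): OLD=157954773163057053/2251799813685248 → NEW=0, ERR=157954773163057053/2251799813685248
(6,2): OLD=1073280388283333269/9007199254740992 → NEW=0, ERR=1073280388283333269/9007199254740992
(6,3): OLD=32258060324699968705/144115188075855872 → NEW=255, ERR=-4491312634643278655/144115188075855872
(6,4): OLD=380174144841569373249/2305843009213693952 → NEW=255, ERR=-207815822507922584511/2305843009213693952
(6,5): OLD=6934890531379421881639/36893488147419103232 → NEW=255, ERR=-2472948946212449442521/36893488147419103232
Output grid:
  Row 0: ...###  (3 black, running=3)
  Row 1: ..#.##  (3 black, running=6)
  Row 2: ..####  (2 black, running=8)
  Row 3: ...#.#  (4 black, running=12)
  Row 4: .#.###  (2 black, running=14)
  Row 5: ..#.##  (3 black, running=17)
  Row 6: ...###  (3 black, running=20)

Answer: 20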